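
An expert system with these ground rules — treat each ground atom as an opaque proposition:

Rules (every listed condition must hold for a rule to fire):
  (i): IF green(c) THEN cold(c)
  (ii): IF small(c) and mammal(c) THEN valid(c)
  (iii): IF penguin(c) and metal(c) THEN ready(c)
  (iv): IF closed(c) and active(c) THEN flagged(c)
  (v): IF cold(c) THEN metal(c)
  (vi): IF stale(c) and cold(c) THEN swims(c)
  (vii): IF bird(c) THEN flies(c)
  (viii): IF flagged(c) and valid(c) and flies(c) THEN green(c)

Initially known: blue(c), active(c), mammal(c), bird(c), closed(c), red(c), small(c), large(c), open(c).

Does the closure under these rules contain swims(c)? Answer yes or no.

Round 1: (ii) [IF small(c) and mammal(c) THEN valid(c)]; (iv) [IF closed(c) and active(c) THEN flagged(c)]; (vii) [IF bird(c) THEN flies(c)]. New: valid(c), flagged(c), flies(c).
Round 2: (viii) [IF flagged(c) and valid(c) and flies(c) THEN green(c)]. New: green(c).
Round 3: (i) [IF green(c) THEN cold(c)]. New: cold(c).
Round 4: (v) [IF cold(c) THEN metal(c)]. New: metal(c).
Fixed point reached. swims(c) is concluded only by (vi); (vi) needs stale(c) (never derived).

no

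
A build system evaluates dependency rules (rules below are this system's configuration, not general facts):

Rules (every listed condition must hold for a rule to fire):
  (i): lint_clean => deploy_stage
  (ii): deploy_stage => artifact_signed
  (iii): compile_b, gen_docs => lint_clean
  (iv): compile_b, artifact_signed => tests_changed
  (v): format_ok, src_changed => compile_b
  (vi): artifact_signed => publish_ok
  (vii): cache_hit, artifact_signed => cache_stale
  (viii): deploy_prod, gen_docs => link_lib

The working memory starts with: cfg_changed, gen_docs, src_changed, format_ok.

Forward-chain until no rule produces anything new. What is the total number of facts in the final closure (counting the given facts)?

[1] (v) [format_ok, src_changed => compile_b]. ⇒ new: compile_b.
[2] (iii) [compile_b, gen_docs => lint_clean]. ⇒ new: lint_clean.
[3] (i) [lint_clean => deploy_stage]. ⇒ new: deploy_stage.
[4] (ii) [deploy_stage => artifact_signed]. ⇒ new: artifact_signed.
[5] (iv) [compile_b, artifact_signed => tests_changed]; (vi) [artifact_signed => publish_ok]. ⇒ new: tests_changed, publish_ok.
Closure: {artifact_signed, cfg_changed, compile_b, deploy_stage, format_ok, gen_docs, lint_clean, publish_ok, src_changed, tests_changed} — 10 facts.

10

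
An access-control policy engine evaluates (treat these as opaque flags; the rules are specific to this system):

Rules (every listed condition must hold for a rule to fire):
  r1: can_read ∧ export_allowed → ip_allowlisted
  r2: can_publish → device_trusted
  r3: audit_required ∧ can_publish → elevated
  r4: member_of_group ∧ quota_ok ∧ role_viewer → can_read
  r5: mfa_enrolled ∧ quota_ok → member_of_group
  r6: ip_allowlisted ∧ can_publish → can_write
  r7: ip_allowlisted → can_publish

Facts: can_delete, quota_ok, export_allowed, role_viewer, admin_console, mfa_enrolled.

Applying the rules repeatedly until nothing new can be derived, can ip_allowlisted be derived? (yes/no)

yes

[1] r5 [mfa_enrolled ∧ quota_ok → member_of_group]. ⇒ new: member_of_group.
[2] r4 [member_of_group ∧ quota_ok ∧ role_viewer → can_read]. ⇒ new: can_read.
[3] r1 [can_read ∧ export_allowed → ip_allowlisted]. ⇒ new: ip_allowlisted.
[4] r7 [ip_allowlisted → can_publish]. ⇒ new: can_publish.
[5] r2 [can_publish → device_trusted]; r6 [ip_allowlisted ∧ can_publish → can_write]. ⇒ new: device_trusted, can_write.
ip_allowlisted appears in round 3, so it is derivable.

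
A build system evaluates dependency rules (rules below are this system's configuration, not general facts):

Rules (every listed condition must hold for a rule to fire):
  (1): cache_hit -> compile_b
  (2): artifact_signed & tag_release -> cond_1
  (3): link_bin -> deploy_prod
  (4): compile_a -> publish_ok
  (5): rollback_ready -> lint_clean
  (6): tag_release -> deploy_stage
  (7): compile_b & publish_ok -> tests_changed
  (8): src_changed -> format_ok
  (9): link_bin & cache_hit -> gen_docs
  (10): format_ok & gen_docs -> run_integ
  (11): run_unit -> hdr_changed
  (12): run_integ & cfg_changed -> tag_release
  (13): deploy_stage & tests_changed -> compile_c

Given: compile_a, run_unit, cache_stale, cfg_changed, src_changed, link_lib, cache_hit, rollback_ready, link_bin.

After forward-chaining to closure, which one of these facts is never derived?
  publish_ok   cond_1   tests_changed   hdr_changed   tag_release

Round 1 — (1), (3), (4), (5), (8), (9), (11), derive compile_b, deploy_prod, publish_ok, lint_clean, format_ok, gen_docs, hdr_changed.
Round 2 — (7), (10), derive tests_changed, run_integ.
Round 3 — (12), derive tag_release.
Round 4 — (6), derive deploy_stage.
Round 5 — (13), derive compile_c.
Derived: tests_changed (round 2), tag_release (round 3), hdr_changed (round 1), publish_ok (round 1). cond_1 never appears in any round.

cond_1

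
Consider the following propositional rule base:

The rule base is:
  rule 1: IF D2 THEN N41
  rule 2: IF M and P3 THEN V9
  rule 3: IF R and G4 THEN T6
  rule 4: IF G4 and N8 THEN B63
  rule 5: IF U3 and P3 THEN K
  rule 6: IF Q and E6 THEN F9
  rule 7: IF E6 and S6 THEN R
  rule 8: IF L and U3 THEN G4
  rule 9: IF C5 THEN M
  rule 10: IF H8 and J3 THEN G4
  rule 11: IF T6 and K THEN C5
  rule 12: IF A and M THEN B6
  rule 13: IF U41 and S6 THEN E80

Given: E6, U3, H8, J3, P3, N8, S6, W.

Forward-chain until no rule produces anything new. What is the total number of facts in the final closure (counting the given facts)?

16

Round 1 — rule 5, rule 7, rule 10, derive K, R, G4.
Round 2 — rule 3, rule 4, derive T6, B63.
Round 3 — rule 11, derive C5.
Round 4 — rule 9, derive M.
Round 5 — rule 2, derive V9.
Closure: {B63, C5, E6, G4, H8, J3, K, M, N8, P3, R, S6, T6, U3, V9, W} — 16 facts.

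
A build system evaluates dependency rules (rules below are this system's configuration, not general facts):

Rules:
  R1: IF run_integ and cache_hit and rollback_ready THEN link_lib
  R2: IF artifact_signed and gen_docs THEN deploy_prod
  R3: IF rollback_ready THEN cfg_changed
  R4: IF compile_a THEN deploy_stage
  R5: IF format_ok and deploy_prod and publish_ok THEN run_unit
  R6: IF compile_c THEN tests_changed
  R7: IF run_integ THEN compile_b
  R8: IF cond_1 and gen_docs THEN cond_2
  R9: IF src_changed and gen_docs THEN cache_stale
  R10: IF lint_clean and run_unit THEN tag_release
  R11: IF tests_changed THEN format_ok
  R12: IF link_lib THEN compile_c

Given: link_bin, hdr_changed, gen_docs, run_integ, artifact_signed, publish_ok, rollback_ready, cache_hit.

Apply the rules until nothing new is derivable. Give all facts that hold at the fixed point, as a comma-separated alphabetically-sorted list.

[1] R1 [IF run_integ and cache_hit and rollback_ready THEN link_lib]; R2 [IF artifact_signed and gen_docs THEN deploy_prod]; R3 [IF rollback_ready THEN cfg_changed]; R7 [IF run_integ THEN compile_b]. ⇒ new: link_lib, deploy_prod, cfg_changed, compile_b.
[2] R12 [IF link_lib THEN compile_c]. ⇒ new: compile_c.
[3] R6 [IF compile_c THEN tests_changed]. ⇒ new: tests_changed.
[4] R11 [IF tests_changed THEN format_ok]. ⇒ new: format_ok.
[5] R5 [IF format_ok and deploy_prod and publish_ok THEN run_unit]. ⇒ new: run_unit.

artifact_signed, cache_hit, cfg_changed, compile_b, compile_c, deploy_prod, format_ok, gen_docs, hdr_changed, link_bin, link_lib, publish_ok, rollback_ready, run_integ, run_unit, tests_changed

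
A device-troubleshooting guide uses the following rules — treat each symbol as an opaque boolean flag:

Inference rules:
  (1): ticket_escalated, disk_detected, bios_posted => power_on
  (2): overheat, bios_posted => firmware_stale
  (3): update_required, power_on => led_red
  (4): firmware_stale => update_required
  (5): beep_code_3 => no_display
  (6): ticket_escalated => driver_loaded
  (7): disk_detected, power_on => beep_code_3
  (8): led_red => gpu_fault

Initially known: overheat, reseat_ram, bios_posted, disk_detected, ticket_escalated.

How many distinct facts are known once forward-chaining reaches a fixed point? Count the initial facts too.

13

Round 1: (1) [ticket_escalated, disk_detected, bios_posted => power_on]; (2) [overheat, bios_posted => firmware_stale]; (6) [ticket_escalated => driver_loaded]. Adds power_on, firmware_stale, driver_loaded.
Round 2: (4) [firmware_stale => update_required]; (7) [disk_detected, power_on => beep_code_3]. Adds update_required, beep_code_3.
Round 3: (3) [update_required, power_on => led_red]; (5) [beep_code_3 => no_display]. Adds led_red, no_display.
Round 4: (8) [led_red => gpu_fault]. Adds gpu_fault.
Closure: {beep_code_3, bios_posted, disk_detected, driver_loaded, firmware_stale, gpu_fault, led_red, no_display, overheat, power_on, reseat_ram, ticket_escalated, update_required} — 13 facts.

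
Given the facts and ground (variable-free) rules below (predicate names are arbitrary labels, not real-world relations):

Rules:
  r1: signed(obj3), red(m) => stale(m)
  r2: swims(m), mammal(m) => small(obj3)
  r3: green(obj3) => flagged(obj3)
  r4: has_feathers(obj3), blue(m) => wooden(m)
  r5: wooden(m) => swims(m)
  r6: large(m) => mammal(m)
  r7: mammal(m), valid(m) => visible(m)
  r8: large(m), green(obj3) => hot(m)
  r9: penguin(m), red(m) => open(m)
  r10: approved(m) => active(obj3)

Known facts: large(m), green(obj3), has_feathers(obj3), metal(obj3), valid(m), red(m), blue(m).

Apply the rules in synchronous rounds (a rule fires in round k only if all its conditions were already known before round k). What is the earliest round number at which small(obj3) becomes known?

Round 1: r3 [green(obj3) => flagged(obj3)]; r4 [has_feathers(obj3), blue(m) => wooden(m)]; r6 [large(m) => mammal(m)]; r8 [large(m), green(obj3) => hot(m)]. Adds flagged(obj3), wooden(m), mammal(m), hot(m).
Round 2: r5 [wooden(m) => swims(m)]; r7 [mammal(m), valid(m) => visible(m)]. Adds swims(m), visible(m).
Round 3: r2 [swims(m), mammal(m) => small(obj3)]. Adds small(obj3).
small(obj3) first appears in round 3.

3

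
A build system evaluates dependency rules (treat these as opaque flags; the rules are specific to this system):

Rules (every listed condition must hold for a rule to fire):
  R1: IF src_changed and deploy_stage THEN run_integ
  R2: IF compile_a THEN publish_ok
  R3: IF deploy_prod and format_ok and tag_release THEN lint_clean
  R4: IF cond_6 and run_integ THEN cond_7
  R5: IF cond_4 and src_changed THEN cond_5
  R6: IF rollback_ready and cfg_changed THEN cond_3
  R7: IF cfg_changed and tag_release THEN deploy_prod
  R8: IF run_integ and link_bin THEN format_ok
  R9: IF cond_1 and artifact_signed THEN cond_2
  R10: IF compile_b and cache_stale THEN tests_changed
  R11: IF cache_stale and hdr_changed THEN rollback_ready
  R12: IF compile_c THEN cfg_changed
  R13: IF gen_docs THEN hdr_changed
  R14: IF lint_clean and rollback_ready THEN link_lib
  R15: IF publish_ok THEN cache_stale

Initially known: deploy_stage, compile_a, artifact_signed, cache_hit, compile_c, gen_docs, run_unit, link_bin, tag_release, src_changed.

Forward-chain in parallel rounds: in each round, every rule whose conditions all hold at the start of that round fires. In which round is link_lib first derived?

4

Round 1 fires R1, R2, R12, R13, giving run_integ, publish_ok, cfg_changed, hdr_changed.
Round 2 fires R7, R8, R15, giving deploy_prod, format_ok, cache_stale.
Round 3 fires R3, R11, giving lint_clean, rollback_ready.
Round 4 fires R6, R14, giving cond_3, link_lib.
link_lib first appears in round 4.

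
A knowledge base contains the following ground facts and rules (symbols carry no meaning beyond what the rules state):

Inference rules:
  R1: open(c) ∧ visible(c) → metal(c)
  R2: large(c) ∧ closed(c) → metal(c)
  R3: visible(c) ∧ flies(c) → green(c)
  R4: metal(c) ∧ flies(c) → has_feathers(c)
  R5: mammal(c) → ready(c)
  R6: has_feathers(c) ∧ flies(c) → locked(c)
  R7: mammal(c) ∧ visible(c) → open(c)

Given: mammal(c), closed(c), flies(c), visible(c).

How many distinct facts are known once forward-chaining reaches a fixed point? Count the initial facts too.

10

Round 1 fires R3, R5, R7, giving green(c), ready(c), open(c).
Round 2 fires R1, giving metal(c).
Round 3 fires R4, giving has_feathers(c).
Round 4 fires R6, giving locked(c).
Closure: {closed(c), flies(c), green(c), has_feathers(c), locked(c), mammal(c), metal(c), open(c), ready(c), visible(c)} — 10 facts.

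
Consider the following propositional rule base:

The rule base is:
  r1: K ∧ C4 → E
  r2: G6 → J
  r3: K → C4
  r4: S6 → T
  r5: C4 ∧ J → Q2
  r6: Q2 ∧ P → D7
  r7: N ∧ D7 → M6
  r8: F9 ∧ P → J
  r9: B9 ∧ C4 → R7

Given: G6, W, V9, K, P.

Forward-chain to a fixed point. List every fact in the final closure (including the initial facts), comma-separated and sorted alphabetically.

Round 1: r2 [G6 → J]; r3 [K → C4]. Adds J, C4.
Round 2: r1 [K ∧ C4 → E]; r5 [C4 ∧ J → Q2]. Adds E, Q2.
Round 3: r6 [Q2 ∧ P → D7]. Adds D7.

C4, D7, E, G6, J, K, P, Q2, V9, W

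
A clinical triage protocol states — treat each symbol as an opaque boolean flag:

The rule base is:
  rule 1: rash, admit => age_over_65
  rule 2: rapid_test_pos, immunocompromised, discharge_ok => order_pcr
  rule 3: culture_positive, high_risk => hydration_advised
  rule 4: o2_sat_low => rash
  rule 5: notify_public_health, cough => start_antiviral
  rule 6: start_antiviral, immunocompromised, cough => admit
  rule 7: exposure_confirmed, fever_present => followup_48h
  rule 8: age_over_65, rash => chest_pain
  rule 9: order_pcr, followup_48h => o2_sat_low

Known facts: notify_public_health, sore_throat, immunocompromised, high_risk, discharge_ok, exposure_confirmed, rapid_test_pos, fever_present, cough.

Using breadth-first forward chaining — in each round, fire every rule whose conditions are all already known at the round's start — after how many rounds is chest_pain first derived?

5

Round 1: rule 2 [rapid_test_pos, immunocompromised, discharge_ok => order_pcr]; rule 5 [notify_public_health, cough => start_antiviral]; rule 7 [exposure_confirmed, fever_present => followup_48h]. Adds order_pcr, start_antiviral, followup_48h.
Round 2: rule 6 [start_antiviral, immunocompromised, cough => admit]; rule 9 [order_pcr, followup_48h => o2_sat_low]. Adds admit, o2_sat_low.
Round 3: rule 4 [o2_sat_low => rash]. Adds rash.
Round 4: rule 1 [rash, admit => age_over_65]. Adds age_over_65.
Round 5: rule 8 [age_over_65, rash => chest_pain]. Adds chest_pain.
chest_pain first appears in round 5.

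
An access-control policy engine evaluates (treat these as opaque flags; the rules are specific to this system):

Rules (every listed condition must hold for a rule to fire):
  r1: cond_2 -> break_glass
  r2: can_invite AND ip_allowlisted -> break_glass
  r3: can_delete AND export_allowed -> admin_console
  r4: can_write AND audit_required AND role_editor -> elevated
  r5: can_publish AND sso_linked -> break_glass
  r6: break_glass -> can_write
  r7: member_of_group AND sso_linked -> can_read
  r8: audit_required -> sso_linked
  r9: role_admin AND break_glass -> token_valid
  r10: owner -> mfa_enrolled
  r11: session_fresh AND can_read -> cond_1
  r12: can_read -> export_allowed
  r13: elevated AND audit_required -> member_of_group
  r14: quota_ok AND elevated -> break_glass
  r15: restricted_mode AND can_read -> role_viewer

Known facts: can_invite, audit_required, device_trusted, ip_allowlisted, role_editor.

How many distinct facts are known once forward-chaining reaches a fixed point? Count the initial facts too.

12

Round 1: r2 [can_invite AND ip_allowlisted -> break_glass]; r8 [audit_required -> sso_linked]. Adds break_glass, sso_linked.
Round 2: r6 [break_glass -> can_write]. Adds can_write.
Round 3: r4 [can_write AND audit_required AND role_editor -> elevated]. Adds elevated.
Round 4: r13 [elevated AND audit_required -> member_of_group]. Adds member_of_group.
Round 5: r7 [member_of_group AND sso_linked -> can_read]. Adds can_read.
Round 6: r12 [can_read -> export_allowed]. Adds export_allowed.
Closure: {audit_required, break_glass, can_invite, can_read, can_write, device_trusted, elevated, export_allowed, ip_allowlisted, member_of_group, role_editor, sso_linked} — 12 facts.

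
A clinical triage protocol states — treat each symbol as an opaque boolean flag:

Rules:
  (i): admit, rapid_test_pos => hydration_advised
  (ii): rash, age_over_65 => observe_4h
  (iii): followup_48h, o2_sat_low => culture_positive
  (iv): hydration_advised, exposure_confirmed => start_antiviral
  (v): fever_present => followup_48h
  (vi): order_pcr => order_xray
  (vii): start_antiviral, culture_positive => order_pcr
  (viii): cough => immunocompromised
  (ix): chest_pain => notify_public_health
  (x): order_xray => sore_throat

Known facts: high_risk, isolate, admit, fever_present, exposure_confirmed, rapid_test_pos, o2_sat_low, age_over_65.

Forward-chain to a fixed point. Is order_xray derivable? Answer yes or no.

[1] (i) [admit, rapid_test_pos => hydration_advised]; (v) [fever_present => followup_48h]. ⇒ new: hydration_advised, followup_48h.
[2] (iii) [followup_48h, o2_sat_low => culture_positive]; (iv) [hydration_advised, exposure_confirmed => start_antiviral]. ⇒ new: culture_positive, start_antiviral.
[3] (vii) [start_antiviral, culture_positive => order_pcr]. ⇒ new: order_pcr.
[4] (vi) [order_pcr => order_xray]. ⇒ new: order_xray.
[5] (x) [order_xray => sore_throat]. ⇒ new: sore_throat.
order_xray appears in round 4, so it is derivable.

yes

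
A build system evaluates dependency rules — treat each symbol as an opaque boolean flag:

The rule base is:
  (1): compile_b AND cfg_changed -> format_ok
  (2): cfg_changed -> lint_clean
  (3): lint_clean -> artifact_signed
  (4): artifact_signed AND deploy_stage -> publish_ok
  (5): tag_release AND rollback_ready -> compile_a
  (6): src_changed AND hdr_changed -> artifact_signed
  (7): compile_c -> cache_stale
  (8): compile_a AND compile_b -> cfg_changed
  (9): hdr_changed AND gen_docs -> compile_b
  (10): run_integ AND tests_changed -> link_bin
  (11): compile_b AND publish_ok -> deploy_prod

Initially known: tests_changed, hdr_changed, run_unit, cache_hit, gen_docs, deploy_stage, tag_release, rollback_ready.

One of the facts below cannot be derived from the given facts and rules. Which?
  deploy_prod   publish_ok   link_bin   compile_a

Round 1 fires (5), (9), giving compile_a, compile_b.
Round 2 fires (8), giving cfg_changed.
Round 3 fires (1), (2), giving format_ok, lint_clean.
Round 4 fires (3), giving artifact_signed.
Round 5 fires (4), giving publish_ok.
Round 6 fires (11), giving deploy_prod.
Derived: publish_ok (round 5), compile_a (round 1), deploy_prod (round 6). link_bin never appears in any round.

link_bin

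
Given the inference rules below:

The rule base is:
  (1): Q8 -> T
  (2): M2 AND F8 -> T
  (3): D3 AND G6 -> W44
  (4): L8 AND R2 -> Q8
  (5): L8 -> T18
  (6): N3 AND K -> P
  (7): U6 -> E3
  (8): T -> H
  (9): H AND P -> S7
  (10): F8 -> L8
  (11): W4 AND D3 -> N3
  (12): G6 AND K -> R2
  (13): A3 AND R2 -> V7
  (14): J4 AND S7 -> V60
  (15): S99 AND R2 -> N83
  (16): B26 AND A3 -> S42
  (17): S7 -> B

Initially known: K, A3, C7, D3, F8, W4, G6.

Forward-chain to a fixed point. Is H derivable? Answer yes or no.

Round 1 fires (3), (10), (11), (12), giving W44, L8, N3, R2.
Round 2 fires (4), (5), (6), (13), giving Q8, T18, P, V7.
Round 3 fires (1), giving T.
Round 4 fires (8), giving H.
Round 5 fires (9), giving S7.
Round 6 fires (17), giving B.
H appears in round 4, so it is derivable.

yes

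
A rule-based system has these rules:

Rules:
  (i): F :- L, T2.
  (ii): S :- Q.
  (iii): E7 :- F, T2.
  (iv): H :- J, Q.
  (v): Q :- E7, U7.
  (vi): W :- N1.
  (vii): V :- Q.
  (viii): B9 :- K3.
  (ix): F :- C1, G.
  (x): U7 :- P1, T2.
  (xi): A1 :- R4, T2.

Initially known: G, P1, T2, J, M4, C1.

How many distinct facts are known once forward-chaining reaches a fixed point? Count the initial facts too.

13

Round 1 — (ix), (x), derive F, U7.
Round 2 — (iii), derive E7.
Round 3 — (v), derive Q.
Round 4 — (ii), (iv), (vii), derive S, H, V.
Closure: {C1, E7, F, G, H, J, M4, P1, Q, S, T2, U7, V} — 13 facts.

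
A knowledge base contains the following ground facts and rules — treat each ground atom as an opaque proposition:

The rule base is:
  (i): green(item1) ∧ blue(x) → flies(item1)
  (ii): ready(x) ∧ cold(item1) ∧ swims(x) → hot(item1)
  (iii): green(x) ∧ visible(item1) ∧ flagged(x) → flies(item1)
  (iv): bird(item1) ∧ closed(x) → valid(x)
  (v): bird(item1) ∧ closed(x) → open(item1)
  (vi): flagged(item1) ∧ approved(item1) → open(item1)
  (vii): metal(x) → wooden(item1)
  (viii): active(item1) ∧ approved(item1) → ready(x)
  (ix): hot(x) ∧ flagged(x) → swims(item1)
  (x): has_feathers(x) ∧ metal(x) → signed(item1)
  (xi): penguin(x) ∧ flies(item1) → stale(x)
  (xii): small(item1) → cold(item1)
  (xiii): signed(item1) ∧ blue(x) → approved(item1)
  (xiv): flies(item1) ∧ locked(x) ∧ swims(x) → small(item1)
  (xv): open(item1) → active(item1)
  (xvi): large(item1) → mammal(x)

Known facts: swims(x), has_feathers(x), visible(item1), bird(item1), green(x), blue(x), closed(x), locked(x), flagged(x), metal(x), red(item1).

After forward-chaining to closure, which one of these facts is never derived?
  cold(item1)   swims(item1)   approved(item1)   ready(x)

swims(item1)

Round 1 — (iii), (iv), (v), (vii), (x), derive flies(item1), valid(x), open(item1), wooden(item1), signed(item1).
Round 2 — (xiii), (xiv), (xv), derive approved(item1), small(item1), active(item1).
Round 3 — (viii), (xii), derive ready(x), cold(item1).
Round 4 — (ii), derive hot(item1).
Derived: cold(item1) (round 3), ready(x) (round 3), approved(item1) (round 2). swims(item1) never appears in any round.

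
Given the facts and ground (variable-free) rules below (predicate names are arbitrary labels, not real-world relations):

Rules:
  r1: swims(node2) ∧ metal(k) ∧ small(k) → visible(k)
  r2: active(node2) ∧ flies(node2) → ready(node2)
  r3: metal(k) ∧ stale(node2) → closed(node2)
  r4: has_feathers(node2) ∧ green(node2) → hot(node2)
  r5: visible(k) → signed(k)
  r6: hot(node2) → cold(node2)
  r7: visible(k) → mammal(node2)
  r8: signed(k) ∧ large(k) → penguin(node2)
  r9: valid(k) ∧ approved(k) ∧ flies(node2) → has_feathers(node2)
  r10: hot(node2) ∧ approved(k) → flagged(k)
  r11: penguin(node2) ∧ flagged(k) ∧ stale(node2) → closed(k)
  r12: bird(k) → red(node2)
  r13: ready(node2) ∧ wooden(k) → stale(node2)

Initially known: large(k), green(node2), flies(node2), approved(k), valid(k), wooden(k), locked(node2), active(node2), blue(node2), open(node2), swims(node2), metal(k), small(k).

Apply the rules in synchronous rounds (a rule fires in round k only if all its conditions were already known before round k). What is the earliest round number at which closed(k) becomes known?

4

Round 1 — r1, r2, r9, derive visible(k), ready(node2), has_feathers(node2).
Round 2 — r4, r5, r7, r13, derive hot(node2), signed(k), mammal(node2), stale(node2).
Round 3 — r3, r6, r8, r10, derive closed(node2), cold(node2), penguin(node2), flagged(k).
Round 4 — r11, derive closed(k).
closed(k) first appears in round 4.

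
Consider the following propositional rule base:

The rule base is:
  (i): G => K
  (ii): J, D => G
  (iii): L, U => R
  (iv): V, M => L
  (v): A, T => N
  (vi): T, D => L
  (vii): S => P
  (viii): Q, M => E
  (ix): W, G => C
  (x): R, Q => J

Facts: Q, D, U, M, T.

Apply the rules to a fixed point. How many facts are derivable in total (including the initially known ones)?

Round 1: (vi) [T, D => L]; (viii) [Q, M => E]. New: L, E.
Round 2: (iii) [L, U => R]. New: R.
Round 3: (x) [R, Q => J]. New: J.
Round 4: (ii) [J, D => G]. New: G.
Round 5: (i) [G => K]. New: K.
Closure: {D, E, G, J, K, L, M, Q, R, T, U} — 11 facts.

11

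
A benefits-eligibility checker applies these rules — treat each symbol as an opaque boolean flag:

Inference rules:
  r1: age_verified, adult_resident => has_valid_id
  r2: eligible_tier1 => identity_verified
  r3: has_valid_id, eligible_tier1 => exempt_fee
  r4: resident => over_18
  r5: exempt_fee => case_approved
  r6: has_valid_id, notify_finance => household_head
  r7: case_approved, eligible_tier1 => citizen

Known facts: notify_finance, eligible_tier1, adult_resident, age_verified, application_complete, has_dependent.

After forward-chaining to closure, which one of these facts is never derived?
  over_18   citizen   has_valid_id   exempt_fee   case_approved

over_18

Round 1: r1 [age_verified, adult_resident => has_valid_id]; r2 [eligible_tier1 => identity_verified]. New: has_valid_id, identity_verified.
Round 2: r3 [has_valid_id, eligible_tier1 => exempt_fee]; r6 [has_valid_id, notify_finance => household_head]. New: exempt_fee, household_head.
Round 3: r5 [exempt_fee => case_approved]. New: case_approved.
Round 4: r7 [case_approved, eligible_tier1 => citizen]. New: citizen.
Derived: exempt_fee (round 2), has_valid_id (round 1), case_approved (round 3), citizen (round 4). over_18 never appears in any round.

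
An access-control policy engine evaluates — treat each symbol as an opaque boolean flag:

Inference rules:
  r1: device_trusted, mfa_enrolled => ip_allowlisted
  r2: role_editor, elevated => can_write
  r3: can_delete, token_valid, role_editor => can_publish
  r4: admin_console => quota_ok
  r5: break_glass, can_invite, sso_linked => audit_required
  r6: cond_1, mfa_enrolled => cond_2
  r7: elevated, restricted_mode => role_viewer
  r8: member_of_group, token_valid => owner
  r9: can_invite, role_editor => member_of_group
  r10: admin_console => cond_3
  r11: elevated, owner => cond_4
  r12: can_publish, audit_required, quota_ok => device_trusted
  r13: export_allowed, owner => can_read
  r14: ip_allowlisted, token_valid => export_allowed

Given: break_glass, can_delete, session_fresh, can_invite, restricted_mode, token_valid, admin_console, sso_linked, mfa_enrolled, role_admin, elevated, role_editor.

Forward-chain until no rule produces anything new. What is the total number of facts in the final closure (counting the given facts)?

25

Round 1: r2 [role_editor, elevated => can_write]; r3 [can_delete, token_valid, role_editor => can_publish]; r4 [admin_console => quota_ok]; r5 [break_glass, can_invite, sso_linked => audit_required]; r7 [elevated, restricted_mode => role_viewer]; r9 [can_invite, role_editor => member_of_group]; r10 [admin_console => cond_3]. Adds can_write, can_publish, quota_ok, audit_required, role_viewer, member_of_group, cond_3.
Round 2: r8 [member_of_group, token_valid => owner]; r12 [can_publish, audit_required, quota_ok => device_trusted]. Adds owner, device_trusted.
Round 3: r1 [device_trusted, mfa_enrolled => ip_allowlisted]; r11 [elevated, owner => cond_4]. Adds ip_allowlisted, cond_4.
Round 4: r14 [ip_allowlisted, token_valid => export_allowed]. Adds export_allowed.
Round 5: r13 [export_allowed, owner => can_read]. Adds can_read.
Closure: {admin_console, audit_required, break_glass, can_delete, can_invite, can_publish, can_read, can_write, cond_3, cond_4, device_trusted, elevated, export_allowed, ip_allowlisted, member_of_group, mfa_enrolled, owner, quota_ok, restricted_mode, role_admin, role_editor, role_viewer, session_fresh, sso_linked, token_valid} — 25 facts.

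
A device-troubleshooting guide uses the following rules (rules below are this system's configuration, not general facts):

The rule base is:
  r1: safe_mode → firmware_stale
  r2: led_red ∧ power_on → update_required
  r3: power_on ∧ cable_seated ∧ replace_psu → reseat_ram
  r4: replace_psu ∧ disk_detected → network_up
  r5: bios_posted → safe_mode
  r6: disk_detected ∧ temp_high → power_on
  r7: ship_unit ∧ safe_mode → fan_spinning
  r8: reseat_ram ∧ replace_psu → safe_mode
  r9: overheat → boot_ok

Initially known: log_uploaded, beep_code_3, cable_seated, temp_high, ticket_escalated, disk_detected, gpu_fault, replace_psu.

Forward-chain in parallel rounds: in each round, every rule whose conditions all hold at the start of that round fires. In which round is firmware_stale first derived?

Round 1: r4 [replace_psu ∧ disk_detected → network_up]; r6 [disk_detected ∧ temp_high → power_on]. New: network_up, power_on.
Round 2: r3 [power_on ∧ cable_seated ∧ replace_psu → reseat_ram]. New: reseat_ram.
Round 3: r8 [reseat_ram ∧ replace_psu → safe_mode]. New: safe_mode.
Round 4: r1 [safe_mode → firmware_stale]. New: firmware_stale.
firmware_stale first appears in round 4.

4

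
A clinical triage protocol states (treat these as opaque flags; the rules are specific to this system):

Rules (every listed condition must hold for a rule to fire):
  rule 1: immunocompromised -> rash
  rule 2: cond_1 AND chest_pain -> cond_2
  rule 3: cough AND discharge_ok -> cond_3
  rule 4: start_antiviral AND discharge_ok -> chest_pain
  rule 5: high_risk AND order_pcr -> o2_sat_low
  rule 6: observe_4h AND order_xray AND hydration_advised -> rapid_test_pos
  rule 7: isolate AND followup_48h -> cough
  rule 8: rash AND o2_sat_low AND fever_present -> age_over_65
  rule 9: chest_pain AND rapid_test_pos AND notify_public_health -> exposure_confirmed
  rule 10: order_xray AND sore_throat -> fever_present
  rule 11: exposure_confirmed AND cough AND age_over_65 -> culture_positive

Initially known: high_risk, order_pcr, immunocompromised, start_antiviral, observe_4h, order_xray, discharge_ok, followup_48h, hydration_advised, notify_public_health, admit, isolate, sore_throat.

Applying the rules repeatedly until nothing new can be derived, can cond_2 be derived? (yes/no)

no

[1] rule 1 [immunocompromised -> rash]; rule 4 [start_antiviral AND discharge_ok -> chest_pain]; rule 5 [high_risk AND order_pcr -> o2_sat_low]; rule 6 [observe_4h AND order_xray AND hydration_advised -> rapid_test_pos]; rule 7 [isolate AND followup_48h -> cough]; rule 10 [order_xray AND sore_throat -> fever_present]. ⇒ new: rash, chest_pain, o2_sat_low, rapid_test_pos, cough, fever_present.
[2] rule 3 [cough AND discharge_ok -> cond_3]; rule 8 [rash AND o2_sat_low AND fever_present -> age_over_65]; rule 9 [chest_pain AND rapid_test_pos AND notify_public_health -> exposure_confirmed]. ⇒ new: cond_3, age_over_65, exposure_confirmed.
[3] rule 11 [exposure_confirmed AND cough AND age_over_65 -> culture_positive]. ⇒ new: culture_positive.
Fixed point reached. cond_2 is concluded only by rule 2; rule 2 needs cond_1 (never derived).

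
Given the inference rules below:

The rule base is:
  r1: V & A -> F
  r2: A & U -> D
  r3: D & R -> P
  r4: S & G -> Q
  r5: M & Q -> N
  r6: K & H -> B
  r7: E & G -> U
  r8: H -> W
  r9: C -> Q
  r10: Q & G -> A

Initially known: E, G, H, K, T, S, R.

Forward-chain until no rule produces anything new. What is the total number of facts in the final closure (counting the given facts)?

Round 1 — r4, r6, r7, r8, derive Q, B, U, W.
Round 2 — r10, derive A.
Round 3 — r2, derive D.
Round 4 — r3, derive P.
Closure: {A, B, D, E, G, H, K, P, Q, R, S, T, U, W} — 14 facts.

14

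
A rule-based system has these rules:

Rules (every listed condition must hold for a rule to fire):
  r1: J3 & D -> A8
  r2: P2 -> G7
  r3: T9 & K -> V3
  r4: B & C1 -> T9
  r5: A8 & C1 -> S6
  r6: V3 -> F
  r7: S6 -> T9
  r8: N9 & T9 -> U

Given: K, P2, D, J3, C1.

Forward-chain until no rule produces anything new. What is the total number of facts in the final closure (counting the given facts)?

11

Round 1: r1 [J3 & D -> A8]; r2 [P2 -> G7]. New: A8, G7.
Round 2: r5 [A8 & C1 -> S6]. New: S6.
Round 3: r7 [S6 -> T9]. New: T9.
Round 4: r3 [T9 & K -> V3]. New: V3.
Round 5: r6 [V3 -> F]. New: F.
Closure: {A8, C1, D, F, G7, J3, K, P2, S6, T9, V3} — 11 facts.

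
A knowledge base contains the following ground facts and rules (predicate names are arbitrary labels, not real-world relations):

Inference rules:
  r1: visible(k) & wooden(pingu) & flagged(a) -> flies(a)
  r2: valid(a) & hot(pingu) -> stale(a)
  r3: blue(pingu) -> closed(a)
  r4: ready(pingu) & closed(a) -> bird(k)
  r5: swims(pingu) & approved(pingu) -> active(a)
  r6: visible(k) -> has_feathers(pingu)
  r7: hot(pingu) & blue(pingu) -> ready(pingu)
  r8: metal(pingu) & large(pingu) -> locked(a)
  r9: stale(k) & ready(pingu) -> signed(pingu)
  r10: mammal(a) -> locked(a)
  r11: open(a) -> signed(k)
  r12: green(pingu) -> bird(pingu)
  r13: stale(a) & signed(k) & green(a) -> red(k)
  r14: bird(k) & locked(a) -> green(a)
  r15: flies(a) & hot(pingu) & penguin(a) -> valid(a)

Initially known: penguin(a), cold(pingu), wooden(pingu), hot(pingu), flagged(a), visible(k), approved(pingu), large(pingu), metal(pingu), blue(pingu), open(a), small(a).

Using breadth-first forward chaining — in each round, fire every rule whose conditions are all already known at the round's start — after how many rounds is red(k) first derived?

4

Round 1 — r1, r3, r6, r7, r8, r11, derive flies(a), closed(a), has_feathers(pingu), ready(pingu), locked(a), signed(k).
Round 2 — r4, r15, derive bird(k), valid(a).
Round 3 — r2, r14, derive stale(a), green(a).
Round 4 — r13, derive red(k).
red(k) first appears in round 4.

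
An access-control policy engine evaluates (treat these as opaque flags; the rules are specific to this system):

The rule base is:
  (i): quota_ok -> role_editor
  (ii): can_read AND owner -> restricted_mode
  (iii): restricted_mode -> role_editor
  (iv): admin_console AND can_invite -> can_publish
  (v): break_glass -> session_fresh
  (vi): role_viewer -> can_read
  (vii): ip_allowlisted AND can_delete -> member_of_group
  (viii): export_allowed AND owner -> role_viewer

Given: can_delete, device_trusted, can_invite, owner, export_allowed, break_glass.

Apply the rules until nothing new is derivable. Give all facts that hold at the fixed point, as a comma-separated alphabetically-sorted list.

Round 1 — (v), (viii), derive session_fresh, role_viewer.
Round 2 — (vi), derive can_read.
Round 3 — (ii), derive restricted_mode.
Round 4 — (iii), derive role_editor.

break_glass, can_delete, can_invite, can_read, device_trusted, export_allowed, owner, restricted_mode, role_editor, role_viewer, session_fresh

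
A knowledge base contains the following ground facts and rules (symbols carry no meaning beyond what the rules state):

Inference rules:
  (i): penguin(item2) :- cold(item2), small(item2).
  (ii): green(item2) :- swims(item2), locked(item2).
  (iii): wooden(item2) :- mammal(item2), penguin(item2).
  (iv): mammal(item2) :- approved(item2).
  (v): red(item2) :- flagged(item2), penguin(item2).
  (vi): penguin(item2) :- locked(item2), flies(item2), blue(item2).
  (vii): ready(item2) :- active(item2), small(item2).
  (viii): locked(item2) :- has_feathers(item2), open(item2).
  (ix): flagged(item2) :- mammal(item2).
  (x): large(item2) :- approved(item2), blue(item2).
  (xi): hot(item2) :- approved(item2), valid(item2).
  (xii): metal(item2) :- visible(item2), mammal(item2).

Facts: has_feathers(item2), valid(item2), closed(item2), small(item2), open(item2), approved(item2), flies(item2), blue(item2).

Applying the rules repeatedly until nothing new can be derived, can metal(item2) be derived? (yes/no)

no

[1] (iv) [mammal(item2) :- approved(item2).]; (viii) [locked(item2) :- has_feathers(item2), open(item2).]; (x) [large(item2) :- approved(item2), blue(item2).]; (xi) [hot(item2) :- approved(item2), valid(item2).]. ⇒ new: mammal(item2), locked(item2), large(item2), hot(item2).
[2] (vi) [penguin(item2) :- locked(item2), flies(item2), blue(item2).]; (ix) [flagged(item2) :- mammal(item2).]. ⇒ new: penguin(item2), flagged(item2).
[3] (iii) [wooden(item2) :- mammal(item2), penguin(item2).]; (v) [red(item2) :- flagged(item2), penguin(item2).]. ⇒ new: wooden(item2), red(item2).
Fixed point reached. metal(item2) is concluded only by (xii); (xii) needs visible(item2) (never derived).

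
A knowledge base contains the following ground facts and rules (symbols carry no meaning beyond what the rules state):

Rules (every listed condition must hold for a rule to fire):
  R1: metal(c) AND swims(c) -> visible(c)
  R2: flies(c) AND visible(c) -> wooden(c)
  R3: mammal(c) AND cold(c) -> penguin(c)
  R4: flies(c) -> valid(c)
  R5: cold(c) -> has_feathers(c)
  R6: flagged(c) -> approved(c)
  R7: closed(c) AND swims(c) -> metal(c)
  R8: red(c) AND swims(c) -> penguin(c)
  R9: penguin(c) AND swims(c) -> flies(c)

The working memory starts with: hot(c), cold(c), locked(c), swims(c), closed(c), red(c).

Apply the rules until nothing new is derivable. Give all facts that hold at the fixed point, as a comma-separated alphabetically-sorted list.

closed(c), cold(c), flies(c), has_feathers(c), hot(c), locked(c), metal(c), penguin(c), red(c), swims(c), valid(c), visible(c), wooden(c)

Round 1: R5 [cold(c) -> has_feathers(c)]; R7 [closed(c) AND swims(c) -> metal(c)]; R8 [red(c) AND swims(c) -> penguin(c)]. Adds has_feathers(c), metal(c), penguin(c).
Round 2: R1 [metal(c) AND swims(c) -> visible(c)]; R9 [penguin(c) AND swims(c) -> flies(c)]. Adds visible(c), flies(c).
Round 3: R2 [flies(c) AND visible(c) -> wooden(c)]; R4 [flies(c) -> valid(c)]. Adds wooden(c), valid(c).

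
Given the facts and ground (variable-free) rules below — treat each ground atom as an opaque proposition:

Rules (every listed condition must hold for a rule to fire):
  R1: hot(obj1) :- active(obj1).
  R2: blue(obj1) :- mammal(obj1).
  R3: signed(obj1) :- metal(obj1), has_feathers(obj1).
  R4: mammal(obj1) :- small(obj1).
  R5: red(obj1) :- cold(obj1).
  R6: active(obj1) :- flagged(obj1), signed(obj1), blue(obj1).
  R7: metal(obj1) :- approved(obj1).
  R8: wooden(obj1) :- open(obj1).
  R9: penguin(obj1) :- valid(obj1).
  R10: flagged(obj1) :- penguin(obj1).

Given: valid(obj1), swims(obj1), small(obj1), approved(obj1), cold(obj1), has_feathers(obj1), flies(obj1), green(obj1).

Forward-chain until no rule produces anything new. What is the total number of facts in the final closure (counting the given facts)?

17

[1] R4 [mammal(obj1) :- small(obj1).]; R5 [red(obj1) :- cold(obj1).]; R7 [metal(obj1) :- approved(obj1).]; R9 [penguin(obj1) :- valid(obj1).]. ⇒ new: mammal(obj1), red(obj1), metal(obj1), penguin(obj1).
[2] R2 [blue(obj1) :- mammal(obj1).]; R3 [signed(obj1) :- metal(obj1), has_feathers(obj1).]; R10 [flagged(obj1) :- penguin(obj1).]. ⇒ new: blue(obj1), signed(obj1), flagged(obj1).
[3] R6 [active(obj1) :- flagged(obj1), signed(obj1), blue(obj1).]. ⇒ new: active(obj1).
[4] R1 [hot(obj1) :- active(obj1).]. ⇒ new: hot(obj1).
Closure: {active(obj1), approved(obj1), blue(obj1), cold(obj1), flagged(obj1), flies(obj1), green(obj1), has_feathers(obj1), hot(obj1), mammal(obj1), metal(obj1), penguin(obj1), red(obj1), signed(obj1), small(obj1), swims(obj1), valid(obj1)} — 17 facts.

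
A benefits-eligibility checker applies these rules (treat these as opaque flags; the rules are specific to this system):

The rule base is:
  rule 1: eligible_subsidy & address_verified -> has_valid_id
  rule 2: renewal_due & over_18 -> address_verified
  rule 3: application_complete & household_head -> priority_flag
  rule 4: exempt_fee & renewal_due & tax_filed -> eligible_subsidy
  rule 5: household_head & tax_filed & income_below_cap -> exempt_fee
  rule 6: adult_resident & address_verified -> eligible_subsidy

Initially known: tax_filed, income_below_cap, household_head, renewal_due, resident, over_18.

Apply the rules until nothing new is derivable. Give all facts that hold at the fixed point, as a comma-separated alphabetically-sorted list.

address_verified, eligible_subsidy, exempt_fee, has_valid_id, household_head, income_below_cap, over_18, renewal_due, resident, tax_filed

Round 1: rule 2 [renewal_due & over_18 -> address_verified]; rule 5 [household_head & tax_filed & income_below_cap -> exempt_fee]. New: address_verified, exempt_fee.
Round 2: rule 4 [exempt_fee & renewal_due & tax_filed -> eligible_subsidy]. New: eligible_subsidy.
Round 3: rule 1 [eligible_subsidy & address_verified -> has_valid_id]. New: has_valid_id.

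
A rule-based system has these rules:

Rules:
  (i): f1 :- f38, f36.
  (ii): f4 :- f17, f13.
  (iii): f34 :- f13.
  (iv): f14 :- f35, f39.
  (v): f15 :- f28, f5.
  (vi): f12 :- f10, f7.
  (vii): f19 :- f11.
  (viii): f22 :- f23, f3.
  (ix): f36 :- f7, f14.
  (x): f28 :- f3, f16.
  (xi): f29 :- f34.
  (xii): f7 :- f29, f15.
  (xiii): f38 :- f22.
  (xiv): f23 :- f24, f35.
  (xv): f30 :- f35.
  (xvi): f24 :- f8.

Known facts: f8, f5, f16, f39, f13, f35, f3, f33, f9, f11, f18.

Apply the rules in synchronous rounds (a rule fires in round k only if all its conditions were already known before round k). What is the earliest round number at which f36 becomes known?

Round 1 fires (iii), (iv), (vii), (x), (xv), (xvi), giving f34, f14, f19, f28, f30, f24.
Round 2 fires (v), (xi), (xiv), giving f15, f29, f23.
Round 3 fires (viii), (xii), giving f22, f7.
Round 4 fires (ix), (xiii), giving f36, f38.
f36 first appears in round 4.

4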